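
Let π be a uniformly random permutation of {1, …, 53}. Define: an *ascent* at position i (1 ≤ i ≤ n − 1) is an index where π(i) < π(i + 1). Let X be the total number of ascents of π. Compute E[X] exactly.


Write X = Σ X_I over i = 1, …, 52, with X_I the indicator of one ascent.
There are 52 indicators.
For each fixed i, the pair (π(i), π(i+1)) is a uniformly random ordered pair of distinct values from {1, …, 53}; by symmetry P[π(i) < π(i+1)] = 1/2.
By linearity: E[X] = 52 · (1/2) = (53 − 1) · (1/2) = 26 ≈ 26.00000.

E[X] = 26 = 26.00000.


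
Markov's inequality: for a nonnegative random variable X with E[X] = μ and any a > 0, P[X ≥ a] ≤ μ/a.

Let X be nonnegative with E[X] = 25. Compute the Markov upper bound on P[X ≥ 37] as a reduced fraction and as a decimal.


μ = E[X] = 25, a = 37.
Markov: P[X ≥ 37] ≤ μ/a = (25)/37 = 25/37.
Numerically: ≈ 0.6757.
(Since a = 37 > μ = 25.0000, the bound 25/37 is < 1 and informative.)

P[X ≥ 37] ≤ 25/37 ≈ 0.6757.


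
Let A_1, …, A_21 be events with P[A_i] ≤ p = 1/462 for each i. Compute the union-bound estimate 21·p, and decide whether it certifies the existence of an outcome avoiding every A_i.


Union bound: P[∪_{i=1}^{21} A_i] ≤ Σ_i P[A_i] ≤ 21·p = 21·(1/462) = 1/22.
Numerically: 1/22 ≈ 0.045.
Is 1/22 < 1? YES.
Since P[∪ A_i] ≤ 1/22 < 1, the complement has P[∩ A_i^c] ≥ 1 − 1/22 = 21/22 > 0, so some outcome avoids every A_i.

21·p = 1/22 ≈ 0.045; existence CERTIFIED by the union bound.


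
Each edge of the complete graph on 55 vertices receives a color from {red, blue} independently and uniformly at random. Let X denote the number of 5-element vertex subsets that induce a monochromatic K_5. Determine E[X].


Let X = Σ_S X_S over the C(55, 5) = 3478761 subsets S of size 5, where X_S = 1 if the K_5 on S is monochromatic.
For a fixed S, the K_5 on S has C(5, 2) = 10 edges. P[all 10 edges red] = (1/2)^10, and likewise for blue, so P[monochromatic] = 2·(1/2)^10 = 2^{1 − 10} = 1/512.
Summing: E[X] = C(55, 5) · 2^{1 − 10} = 3478761 · 1/512 = 3478761/512.
Numerically: E[X] ≈ 6794.4551.

E[X] = C(55,5)·2^(1−C(5,2)) = 3478761/512 ≈ 6794.4551.


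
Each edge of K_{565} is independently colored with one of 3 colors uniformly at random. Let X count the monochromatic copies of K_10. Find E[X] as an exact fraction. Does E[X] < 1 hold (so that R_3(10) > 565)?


E[X] = C(565, 10) · 3^{1 − 45} = 843210704398024361828 · 3^{−44} = 843210704398024361828/984770902183611232881.
As a reduced fraction: E[X] = 843210704398024361828/984770902183611232881 ≈ 0.85625.
Is E[X] < 1? YES.
Since E[X] < 1, there exists a 3-coloring of K_{565} with no monochromatic K_10; hence R_3(10) > 565.

E[X] = 843210704398024361828/984770902183611232881 ≈ 0.85625; E[X] < 1, so R_3(10) > 565.


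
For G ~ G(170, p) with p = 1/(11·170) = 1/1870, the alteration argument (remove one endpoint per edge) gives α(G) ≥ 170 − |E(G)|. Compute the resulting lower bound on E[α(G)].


E[|E(G)|] = C(170, 2)·p = 14365 · (1/1870) = 169/22.
E[α(G)] ≥ n − E[|E(G)|] = 170 − 169/22 = 3571/22.
Numerically: ≈ 162.318.
(This is only a lower bound; the true E[α(G)] may be larger.)

E[α(G)] ≥ 3571/22 ≈ 162.318.


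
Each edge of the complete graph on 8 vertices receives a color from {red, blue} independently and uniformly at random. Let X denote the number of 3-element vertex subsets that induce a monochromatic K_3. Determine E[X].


Let X = Σ_S X_S over the C(8, 3) = 56 subsets S of size 3, where X_S = 1 if the K_3 on S is monochromatic.
For a fixed S, the K_3 on S has C(3, 2) = 3 edges. P[all 3 edges red] = (1/2)^3, and likewise for blue, so P[monochromatic] = 2·(1/2)^3 = 2^{1 − 3} = 1/4.
By linearity: E[X] = C(8, 3) · 2^{1 − 3} = 56 · 1/4 = 14.
Numerically: E[X] ≈ 14.000.

E[X] = C(8,3)·2^(1−C(3,2)) = 14 ≈ 14.000.


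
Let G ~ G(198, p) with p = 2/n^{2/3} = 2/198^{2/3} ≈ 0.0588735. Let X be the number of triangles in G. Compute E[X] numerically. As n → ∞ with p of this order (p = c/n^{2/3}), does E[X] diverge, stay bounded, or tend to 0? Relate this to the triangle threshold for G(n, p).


Number of potential triangles: C(198, 3) = 1274196.
Each occurs with probability p³ ≈ (0.0588735)³ ≈ 2.04060810e-04.
By linearity: E[X] = C(198, 3)·p³ ≈ 1274196 · 2.04060810e-04 ≈ 260.013468.
Since α = 2/3 < 1, p = c/n^{2/3} ≫ 1/n is above the triangle threshold p ~ 1/n. Asymptotically E[X] ~ (c³/6)·n^{3(1−α)} = (2³/6)·n^{1} → ∞; triangles are abundant w.h.p.

E[X] ≈ 260.013468; in regime p = Θ(1/n^{2/3}) E[X] diverges (above the triangle threshold p ~ 1/n).


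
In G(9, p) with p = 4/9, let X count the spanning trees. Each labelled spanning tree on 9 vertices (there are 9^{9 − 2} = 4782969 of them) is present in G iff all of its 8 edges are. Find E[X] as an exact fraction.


K_9 has 9^{9 − 2} = 4782969 labelled spanning trees.
For each such spanning tree H, let X_H = 1 if all 8 edges of H are present in G. Then P[X_H = 1] = p^{8} = (4/9)^{8} = 65536/43046721.
By linearity of expectation: E[X] = Σ_H E[X_H] = 4782969 · p^{8} = 4782969 · 65536/43046721 = 65536/9.
Numerically: E[X] ≈ 7282.

E[X] = 4782969 · (4/9)^{8} = 65536/9 ≈ 7282.


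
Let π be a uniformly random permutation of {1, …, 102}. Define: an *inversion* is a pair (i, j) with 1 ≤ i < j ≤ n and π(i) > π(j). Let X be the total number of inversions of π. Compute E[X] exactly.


Write X = Σ X_I over the C(102, 2) = 5151 pairs i < j, with X_I the indicator of one inversion.
There are 5151 indicators.
For each fixed pair i < j, the values π(i) and π(j) are two distinct elements of {1, …, 102} in uniformly random order; by symmetry P[π(i) > π(j)] = 1/2.
By linearity: E[X] = 5151 · (1/2) = C(102, 2) · (1/2) = 5151/2 = 5151/2 ≈ 2575.5000.

E[X] = 5151/2 = 2575.5000.


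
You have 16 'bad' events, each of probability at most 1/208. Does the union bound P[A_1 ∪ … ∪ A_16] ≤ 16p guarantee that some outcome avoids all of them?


Union bound: P[∪_{i=1}^{16} A_i] ≤ Σ_i P[A_i] ≤ 16·p = 16·(1/208) = 1/13.
Numerically: 1/13 ≈ 0.0769.
Is 1/13 < 1? YES.
Since P[∪ A_i] ≤ 1/13 < 1, the complement has P[∩ A_i^c] ≥ 1 − 1/13 = 12/13 > 0, so some outcome avoids every A_i.

16·p = 1/13 ≈ 0.0769; existence CERTIFIED by the union bound.


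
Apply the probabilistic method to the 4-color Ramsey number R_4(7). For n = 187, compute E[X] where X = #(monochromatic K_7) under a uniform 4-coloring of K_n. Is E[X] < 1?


E[X] = C(187, 7) · 4^{1 − 21} = 1416167483302 · 4^{−20} = 1416167483302/1099511627776.
As a reduced fraction: E[X] = 708083741651/549755813888 ≈ 1.2880.
Is E[X] < 1? NO.
Since E[X] ≥ 1, the first-moment bound is inconclusive at n = 187; it does NOT by itself certify R_4(7) > 187.

E[X] = 708083741651/549755813888 ≈ 1.2880; E[X] ≥ 1; first-moment method inconclusive here.


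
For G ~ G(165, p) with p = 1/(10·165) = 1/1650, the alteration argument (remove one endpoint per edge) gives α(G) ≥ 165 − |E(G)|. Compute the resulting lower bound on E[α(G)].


E[|E(G)|] = C(165, 2)·p = 13530 · (1/1650) = 41/5.
E[α(G)] ≥ n − E[|E(G)|] = 165 − 41/5 = 784/5.
Numerically: ≈ 156.80000.
(This is only a lower bound; the true E[α(G)] may be larger.)

E[α(G)] ≥ 784/5 ≈ 156.80000.


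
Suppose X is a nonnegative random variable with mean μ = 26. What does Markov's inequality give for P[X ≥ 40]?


μ = E[X] = 26, a = 40.
Markov: P[X ≥ 40] ≤ μ/a = (26)/40 = 13/20.
Numerically: ≈ 0.650000.
(Since a = 40 > μ = 26.000000, the bound 13/20 is < 1 and informative.)

P[X ≥ 40] ≤ 13/20 ≈ 0.650000.


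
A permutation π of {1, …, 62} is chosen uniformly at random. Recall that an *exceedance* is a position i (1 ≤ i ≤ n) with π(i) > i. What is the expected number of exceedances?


Write X = Σ_{i=1}^{62} X_i, where X_i = 1_{π(i) > i}.
For each fixed i, π(i) is uniform over {1, …, 62} (marginal of a uniform permutation), so P[π(i) > i] = (n − i)/n. Summing: Σ_{i=1}^{62} (n − i)/n = (0 + 1 + … + 61)/62 = 62(62 − 1)/(2·62) = (62 − 1)/2.
Hence E[X] = Σ_{i=1}^{62} (62 − i)/62 = 61/2 ≈ 30.5000.

E[X] = 61/2 = 30.5000.


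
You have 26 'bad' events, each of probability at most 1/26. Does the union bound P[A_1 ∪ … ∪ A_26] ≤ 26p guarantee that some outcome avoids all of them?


Union bound: P[∪_{i=1}^{26} A_i] ≤ Σ_i P[A_i] ≤ 26·p = 26·(1/26) = 1.
Numerically: 1 ≈ 1.0000.
Is 1 < 1? NO.
Since the bound 1 is ≥ 1, the union bound is uninformative here; it does NOT by itself certify existence.

26·p = 1 ≈ 1.0000; existence NOT certified by the union bound.


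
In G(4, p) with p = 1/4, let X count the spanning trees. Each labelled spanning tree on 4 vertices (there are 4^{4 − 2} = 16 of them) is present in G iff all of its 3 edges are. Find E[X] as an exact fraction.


K_4 has 4^{4 − 2} = 16 labelled spanning trees.
For each such spanning tree H, let X_H = 1 if all 3 edges of H are present in G. Then P[X_H = 1] = p^{3} = (1/4)^{3} = 1/64.
By linearity of expectation: E[X] = Σ_H E[X_H] = 16 · p^{3} = 16 · 1/64 = 1/4.
Numerically: E[X] ≈ 0.25.

E[X] = 16 · (1/4)^{3} = 1/4 ≈ 0.25.


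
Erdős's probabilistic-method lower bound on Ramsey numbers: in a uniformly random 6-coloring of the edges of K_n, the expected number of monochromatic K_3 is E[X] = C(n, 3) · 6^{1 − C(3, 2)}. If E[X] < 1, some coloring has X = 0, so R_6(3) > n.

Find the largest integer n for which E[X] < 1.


We need C(n, 3) · 6^{1 − 3} < 1, i.e. C(n, 3) < 6^{3 − 1} = 36.
Check values of n near the boundary:
  n = 6: C(6, 3) = 20; 20 < 36? YES
  n = 7: C(7, 3) = 35; 35 < 36? YES
  n = 8: C(8, 3) = 56; 56 < 36? NO
The largest n with C(n, 3) < 36 is n = 7 (where E[X] = 35/36 ≈ 0.972). Hence R_6(3) > 7, i.e. R_6(3) ≥ 8.

Largest n = 7; hence R_6(3) > 7.


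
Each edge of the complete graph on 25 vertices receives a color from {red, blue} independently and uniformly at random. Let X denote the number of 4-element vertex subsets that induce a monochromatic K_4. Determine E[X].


Let X = Σ_S X_S over the C(25, 4) = 12650 subsets S of size 4, where X_S = 1 if the K_4 on S is monochromatic.
For a fixed S, the K_4 on S has C(4, 2) = 6 edges. P[all 6 edges red] = (1/2)^6, and likewise for blue, so P[monochromatic] = 2·(1/2)^6 = 2^{1 − 6} = 1/32.
By linearity: E[X] = C(25, 4) · 2^{1 − 6} = 12650 · 1/32 = 6325/16.
Numerically: E[X] ≈ 395.312.

E[X] = C(25,4)·2^(1−C(4,2)) = 6325/16 ≈ 395.312.


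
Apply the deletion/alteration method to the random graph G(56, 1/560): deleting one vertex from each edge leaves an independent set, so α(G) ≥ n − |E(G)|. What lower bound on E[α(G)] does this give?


E[|E(G)|] = C(56, 2)·p = 1540 · (1/560) = 11/4.
E[α(G)] ≥ n − E[|E(G)|] = 56 − 11/4 = 213/4.
Numerically: ≈ 53.25000.
(This is only a lower bound; the true E[α(G)] may be larger.)

E[α(G)] ≥ 213/4 ≈ 53.25000.


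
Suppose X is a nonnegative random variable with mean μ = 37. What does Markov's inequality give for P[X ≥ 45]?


μ = E[X] = 37, a = 45.
Markov: P[X ≥ 45] ≤ μ/a = (37)/45 = 37/45.
Numerically: ≈ 0.8222.
(Since a = 45 > μ = 37.0000, the bound 37/45 is < 1 and informative.)

P[X ≥ 45] ≤ 37/45 ≈ 0.8222.


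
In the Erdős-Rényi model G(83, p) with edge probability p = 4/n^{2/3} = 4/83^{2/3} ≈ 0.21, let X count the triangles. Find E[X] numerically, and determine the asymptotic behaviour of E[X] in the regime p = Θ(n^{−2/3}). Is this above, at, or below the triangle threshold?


Number of potential triangles: C(83, 3) = 91881.
Each occurs with probability p³ ≈ (0.21)³ ≈ 9.29017e-03.
By linearity: E[X] = C(83, 3)·p³ ≈ 91881 · 9.29017e-03 ≈ 853.590.
Since α = 2/3 < 1, p = c/n^{2/3} ≫ 1/n is above the triangle threshold p ~ 1/n. Asymptotically E[X] ~ (c³/6)·n^{3(1−α)} = (4³/6)·n^{1} → ∞; triangles are abundant w.h.p.

E[X] ≈ 853.590; in regime p = Θ(1/n^{2/3}) E[X] diverges (above the triangle threshold p ~ 1/n).


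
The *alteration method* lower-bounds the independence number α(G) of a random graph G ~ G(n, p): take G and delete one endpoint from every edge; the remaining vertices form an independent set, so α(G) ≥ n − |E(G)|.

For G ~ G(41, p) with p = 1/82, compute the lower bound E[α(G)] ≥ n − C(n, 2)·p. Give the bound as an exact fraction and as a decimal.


E[|E(G)|] = C(41, 2)·p = 820 · (1/82) = 10.
E[α(G)] ≥ n − E[|E(G)|] = 41 − 10 = 31.
Numerically: ≈ 31.000000.
(This is only a lower bound; the true E[α(G)] may be larger.)

E[α(G)] ≥ 31 ≈ 31.000000.


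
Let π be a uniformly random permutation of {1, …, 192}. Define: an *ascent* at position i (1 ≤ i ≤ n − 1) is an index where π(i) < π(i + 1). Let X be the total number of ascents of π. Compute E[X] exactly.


Write X = Σ X_I over i = 1, …, 191, with X_I the indicator of one ascent.
There are 191 indicators.
For each fixed i, the pair (π(i), π(i+1)) is a uniformly random ordered pair of distinct values from {1, …, 192}; by symmetry P[π(i) < π(i+1)] = 1/2.
By linearity: E[X] = 191 · (1/2) = (192 − 1) · (1/2) = 191/2 ≈ 95.50000.

E[X] = 191/2 = 95.50000.


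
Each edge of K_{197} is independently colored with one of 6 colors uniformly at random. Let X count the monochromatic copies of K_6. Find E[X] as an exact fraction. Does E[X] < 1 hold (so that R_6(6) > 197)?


E[X] = C(197, 6) · 6^{1 − 15} = 75176946208 · 6^{−14} = 75176946208/78364164096.
As a reduced fraction: E[X] = 2349279569/2448880128 ≈ 0.9593.
Is E[X] < 1? YES.
Since E[X] < 1, there exists a 6-coloring of K_{197} with no monochromatic K_6; hence R_6(6) > 197.

E[X] = 2349279569/2448880128 ≈ 0.9593; E[X] < 1, so R_6(6) > 197.


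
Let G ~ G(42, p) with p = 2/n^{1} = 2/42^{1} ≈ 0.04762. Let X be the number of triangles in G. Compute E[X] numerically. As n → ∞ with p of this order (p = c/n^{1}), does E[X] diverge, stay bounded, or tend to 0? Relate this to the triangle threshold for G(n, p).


Number of potential triangles: C(42, 3) = 11480.
Each occurs with probability p³ ≈ (0.04762)³ ≈ 1.079797e-04.
By linearity: E[X] = C(42, 3)·p³ ≈ 11480 · 1.079797e-04 ≈ 1.2396.
Here α = 1, so p = 2/n is exactly at the triangle threshold p ~ 1/n. Asymptotically E[X] → c³/6 = 2³/6 = 4/3 ≈ 1.3333, a bounded constant. In this regime the triangle count is asymptotically Poisson(c³/6).

E[X] ≈ 1.2396; in regime p = Θ(1/n^{1}) E[X] stays bounded (at the triangle threshold p ~ 1/n).


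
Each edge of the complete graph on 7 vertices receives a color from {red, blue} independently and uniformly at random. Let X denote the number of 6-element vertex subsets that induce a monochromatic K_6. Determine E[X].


Let X = Σ_S X_S over the C(7, 6) = 7 subsets S of size 6, where X_S = 1 if the K_6 on S is monochromatic.
For a fixed S, the K_6 on S has C(6, 2) = 15 edges. P[all 15 edges red] = (1/2)^15, and likewise for blue, so P[monochromatic] = 2·(1/2)^15 = 2^{1 − 15} = 1/16384.
Summing: E[X] = C(7, 6) · 2^{1 − 15} = 7 · 1/16384 = 7/16384.
Numerically: E[X] ≈ 0.00043.

E[X] = C(7,6)·2^(1−C(6,2)) = 7/16384 ≈ 0.00043.


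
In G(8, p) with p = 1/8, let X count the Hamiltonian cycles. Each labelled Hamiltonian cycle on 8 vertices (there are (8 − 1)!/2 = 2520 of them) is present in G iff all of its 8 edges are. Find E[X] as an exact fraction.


K_8 has (8 − 1)!/2 = 2520 labelled Hamiltonian cycles.
For each such Hamiltonian cycle H, let X_H = 1 if all 8 edges of H are present in G. Then P[X_H = 1] = p^{8} = (1/8)^{8} = 1/16777216.
By linearity: E[X] = Σ_H E[X_H] = 2520 · p^{8} = 2520 · 1/16777216 = 315/2097152.
Numerically: E[X] ≈ 0.0001502.

E[X] = 2520 · (1/8)^{8} = 315/2097152 ≈ 0.0001502.


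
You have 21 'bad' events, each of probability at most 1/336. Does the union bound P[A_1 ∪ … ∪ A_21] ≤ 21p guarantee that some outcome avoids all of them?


Union bound: P[∪_{i=1}^{21} A_i] ≤ Σ_i P[A_i] ≤ 21·p = 21·(1/336) = 1/16.
Numerically: 1/16 ≈ 0.062.
Is 1/16 < 1? YES.
Since P[∪ A_i] ≤ 1/16 < 1, the complement has P[∩ A_i^c] ≥ 1 − 1/16 = 15/16 > 0, so some outcome avoids every A_i.

21·p = 1/16 ≈ 0.062; existence CERTIFIED by the union bound.


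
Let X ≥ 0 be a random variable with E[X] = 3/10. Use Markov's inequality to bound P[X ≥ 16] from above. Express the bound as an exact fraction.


μ = E[X] = 3/10, a = 16.
Markov: P[X ≥ 16] ≤ μ/a = (3/10)/16 = 3/160.
Numerically: ≈ 0.0187.
(Since a = 16 > μ = 0.3000, the bound 3/160 is < 1 and informative.)

P[X ≥ 16] ≤ 3/160 ≈ 0.0187.


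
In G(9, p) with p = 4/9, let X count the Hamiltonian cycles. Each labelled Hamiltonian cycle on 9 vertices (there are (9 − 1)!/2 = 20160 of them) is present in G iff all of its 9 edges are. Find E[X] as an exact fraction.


K_9 has (9 − 1)!/2 = 20160 labelled Hamiltonian cycles.
For each such Hamiltonian cycle H, let X_H = 1 if all 9 edges of H are present in G. Then P[X_H = 1] = p^{9} = (4/9)^{9} = 262144/387420489.
Summing the indicators: E[X] = Σ_H E[X_H] = 20160 · p^{9} = 20160 · 262144/387420489 = 587202560/43046721.
Numerically: E[X] ≈ 13.64.

E[X] = 20160 · (4/9)^{9} = 587202560/43046721 ≈ 13.64.


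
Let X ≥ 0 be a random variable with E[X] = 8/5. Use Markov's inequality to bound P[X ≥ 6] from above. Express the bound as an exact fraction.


μ = E[X] = 8/5, a = 6.
Markov: P[X ≥ 6] ≤ μ/a = (8/5)/6 = 4/15.
Numerically: ≈ 0.26667.
(Since a = 6 > μ = 1.60000, the bound 4/15 is < 1 and informative.)

P[X ≥ 6] ≤ 4/15 ≈ 0.26667.


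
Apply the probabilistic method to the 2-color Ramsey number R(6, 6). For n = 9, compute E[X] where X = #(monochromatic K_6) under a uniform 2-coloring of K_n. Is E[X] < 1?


E[X] = C(9, 6) · 2^{1 − 15} = 84 · 2^{−14} = 84/16384.
As a reduced fraction: E[X] = 21/4096 ≈ 0.005.
Is E[X] < 1? YES.
Since E[X] < 1, there exists a 2-coloring of K_{9} with no monochromatic K_6; hence R(6, 6) > 9.

E[X] = 21/4096 ≈ 0.005; E[X] < 1, so R(6, 6) > 9.


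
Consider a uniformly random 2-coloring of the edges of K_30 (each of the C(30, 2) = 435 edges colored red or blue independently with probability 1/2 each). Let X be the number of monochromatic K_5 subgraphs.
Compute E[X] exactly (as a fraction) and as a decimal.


Let X = Σ_S X_S over the C(30, 5) = 142506 subsets S of size 5, where X_S = 1 if the K_5 on S is monochromatic.
For a fixed S, the K_5 on S has C(5, 2) = 10 edges. P[all 10 edges red] = (1/2)^10, and likewise for blue, so P[monochromatic] = 2·(1/2)^10 = 2^{1 − 10} = 1/512.
Summing: E[X] = C(30, 5) · 2^{1 − 10} = 142506 · 1/512 = 71253/256.
Numerically: E[X] ≈ 278.33203.

E[X] = C(30,5)·2^(1−C(5,2)) = 71253/256 ≈ 278.33203.


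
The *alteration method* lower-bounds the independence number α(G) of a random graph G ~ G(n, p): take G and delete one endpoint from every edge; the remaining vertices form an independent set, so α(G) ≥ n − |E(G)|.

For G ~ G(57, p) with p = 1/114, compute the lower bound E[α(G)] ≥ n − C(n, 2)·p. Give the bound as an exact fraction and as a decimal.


E[|E(G)|] = C(57, 2)·p = 1596 · (1/114) = 14.
E[α(G)] ≥ n − E[|E(G)|] = 57 − 14 = 43.
Numerically: ≈ 43.000000.
(This is only a lower bound; the true E[α(G)] may be larger.)

E[α(G)] ≥ 43 ≈ 43.000000.


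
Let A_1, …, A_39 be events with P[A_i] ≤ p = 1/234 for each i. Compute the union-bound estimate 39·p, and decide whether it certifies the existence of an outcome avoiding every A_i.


Union bound: P[∪_{i=1}^{39} A_i] ≤ Σ_i P[A_i] ≤ 39·p = 39·(1/234) = 1/6.
Numerically: 1/6 ≈ 0.167.
Is 1/6 < 1? YES.
Since P[∪ A_i] ≤ 1/6 < 1, the complement has P[∩ A_i^c] ≥ 1 − 1/6 = 5/6 > 0, so some outcome avoids every A_i.

39·p = 1/6 ≈ 0.167; existence CERTIFIED by the union bound.


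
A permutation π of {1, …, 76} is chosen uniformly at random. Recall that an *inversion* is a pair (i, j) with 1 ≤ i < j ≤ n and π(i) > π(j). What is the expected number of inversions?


Write X = Σ X_I over the C(76, 2) = 2850 pairs i < j, with X_I the indicator of one inversion.
There are 2850 indicators.
For each fixed pair i < j, the values π(i) and π(j) are two distinct elements of {1, …, 76} in uniformly random order; by symmetry P[π(i) > π(j)] = 1/2.
By linearity: E[X] = 2850 · (1/2) = C(76, 2) · (1/2) = 2850/2 = 1425 ≈ 1425.00000.

E[X] = 1425 = 1425.00000.


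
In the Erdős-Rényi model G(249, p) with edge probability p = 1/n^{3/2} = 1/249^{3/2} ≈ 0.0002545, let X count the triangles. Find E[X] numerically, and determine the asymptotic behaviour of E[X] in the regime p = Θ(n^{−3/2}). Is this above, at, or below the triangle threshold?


Number of potential triangles: C(249, 3) = 2542124.
Each occurs with probability p³ ≈ (0.0002545)³ ≈ 1.648553e-11.
By linearity: E[X] = C(249, 3)·p³ ≈ 2542124 · 1.648553e-11 ≈ 0.0000.
Since α = 3/2 > 1, p = c/n^{3/2} = o(1/n) is below the triangle threshold p ~ 1/n. Asymptotically E[X] ~ (c³/6)·n^{3(1−α)} = (1³/6)·n^{-1.5} → 0, so by Markov's inequality G has no triangles w.h.p.

E[X] ≈ 0.0000; in regime p = Θ(1/n^{3/2}) E[X] tends to 0 (below the triangle threshold p ~ 1/n).


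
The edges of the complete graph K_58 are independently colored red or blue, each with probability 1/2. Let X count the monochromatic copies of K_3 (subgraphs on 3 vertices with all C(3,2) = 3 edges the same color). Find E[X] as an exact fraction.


Let X = Σ_S X_S over the C(58, 3) = 30856 subsets S of size 3, where X_S = 1 if the K_3 on S is monochromatic.
For a fixed S, the K_3 on S has C(3, 2) = 3 edges. P[all 3 edges red] = (1/2)^3, and likewise for blue, so P[monochromatic] = 2·(1/2)^3 = 2^{1 − 3} = 1/4.
By linearity of expectation: E[X] = C(58, 3) · 2^{1 − 3} = 30856 · 1/4 = 7714.
Numerically: E[X] ≈ 7714.000.

E[X] = C(58,3)·2^(1−C(3,2)) = 7714 ≈ 7714.000.


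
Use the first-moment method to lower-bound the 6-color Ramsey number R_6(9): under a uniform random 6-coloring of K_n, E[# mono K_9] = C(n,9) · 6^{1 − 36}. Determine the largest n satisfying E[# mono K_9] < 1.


We need C(n, 9) · 6^{1 − 36} < 1, i.e. C(n, 9) < 6^{36 − 1} = 1719070799748422591028658176.
Check values of n near the boundary:
  n = 4405: C(4405, 9) = 1706862792900636302463627150; 1706862792900636302463627150 < 1719070799748422591028658176? YES
  n = 4406: C(4406, 9) = 1710356485221788389505285700; 1710356485221788389505285700 < 1719070799748422591028658176? YES
  n = 4407: C(4407, 9) = 1713856532599459170657070050; 1713856532599459170657070050 < 1719070799748422591028658176? YES
  n = 4408: C(4408, 9) = 1717362945146264156457459600; 1717362945146264156457459600 < 1719070799748422591028658176? YES
  n = 4409: C(4409, 9) = 1720875732988608787686577131; 1720875732988608787686577131 < 1719070799748422591028658176? NO
  n = 4410: C(4410, 9) = 1724394906266704102180823710; 1724394906266704102180823710 < 1719070799748422591028658176? NO
The largest n with C(n, 9) < 1719070799748422591028658176 is n = 4408 (where E[X] = 35778394690547169926197075/35813974994758803979763712 ≈ 0.9990). Hence R_6(9) > 4408, i.e. R_6(9) ≥ 4409.

Largest n = 4408; hence R_6(9) > 4408.


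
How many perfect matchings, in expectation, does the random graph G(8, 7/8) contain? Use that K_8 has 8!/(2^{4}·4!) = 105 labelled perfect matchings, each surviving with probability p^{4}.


K_8 has 8!/(2^{4}·4!) = 105 labelled perfect matchings.
For each such perfect matching H, let X_H = 1 if all 4 edges of H are present in G. Then P[X_H = 1] = p^{4} = (7/8)^{4} = 2401/4096.
By linearity: E[X] = Σ_H E[X_H] = 105 · p^{4} = 105 · 2401/4096 = 252105/4096.
Numerically: E[X] ≈ 61.55.

E[X] = 105 · (7/8)^{4} = 252105/4096 ≈ 61.55.


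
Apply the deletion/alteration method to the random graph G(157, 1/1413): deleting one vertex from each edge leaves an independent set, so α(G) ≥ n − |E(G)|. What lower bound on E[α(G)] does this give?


E[|E(G)|] = C(157, 2)·p = 12246 · (1/1413) = 26/3.
E[α(G)] ≥ n − E[|E(G)|] = 157 − 26/3 = 445/3.
Numerically: ≈ 148.33333.
(This is only a lower bound; the true E[α(G)] may be larger.)

E[α(G)] ≥ 445/3 ≈ 148.33333.


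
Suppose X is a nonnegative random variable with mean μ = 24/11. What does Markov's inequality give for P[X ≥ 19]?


μ = E[X] = 24/11, a = 19.
Markov: P[X ≥ 19] ≤ μ/a = (24/11)/19 = 24/209.
Numerically: ≈ 0.1148.
(Since a = 19 > μ = 2.1818, the bound 24/209 is < 1 and informative.)

P[X ≥ 19] ≤ 24/209 ≈ 0.1148.


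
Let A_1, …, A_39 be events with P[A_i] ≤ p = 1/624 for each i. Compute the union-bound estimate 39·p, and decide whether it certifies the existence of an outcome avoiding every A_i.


Union bound: P[∪_{i=1}^{39} A_i] ≤ Σ_i P[A_i] ≤ 39·p = 39·(1/624) = 1/16.
Numerically: 1/16 ≈ 0.062.
Is 1/16 < 1? YES.
Since P[∪ A_i] ≤ 1/16 < 1, the complement has P[∩ A_i^c] ≥ 1 − 1/16 = 15/16 > 0, so some outcome avoids every A_i.

39·p = 1/16 ≈ 0.062; existence CERTIFIED by the union bound.


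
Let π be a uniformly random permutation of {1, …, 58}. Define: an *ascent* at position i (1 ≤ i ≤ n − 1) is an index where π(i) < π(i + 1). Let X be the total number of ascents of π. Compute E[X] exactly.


Write X = Σ X_I over i = 1, …, 57, with X_I the indicator of one ascent.
There are 57 indicators.
For each fixed i, the pair (π(i), π(i+1)) is a uniformly random ordered pair of distinct values from {1, …, 58}; by symmetry P[π(i) < π(i+1)] = 1/2.
By linearity: E[X] = 57 · (1/2) = (58 − 1) · (1/2) = 57/2 ≈ 28.500.

E[X] = 57/2 = 28.500.


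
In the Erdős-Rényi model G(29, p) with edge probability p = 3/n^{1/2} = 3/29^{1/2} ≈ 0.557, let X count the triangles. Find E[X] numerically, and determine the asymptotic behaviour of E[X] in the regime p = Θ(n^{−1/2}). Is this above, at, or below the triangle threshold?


Number of potential triangles: C(29, 3) = 3654.
Each occurs with probability p³ ≈ (0.557)³ ≈ 1.72889e-01.
By linearity: E[X] = C(29, 3)·p³ ≈ 3654 · 1.72889e-01 ≈ 631.736.
Since α = 1/2 < 1, p = c/n^{1/2} ≫ 1/n is above the triangle threshold p ~ 1/n. Asymptotically E[X] ~ (c³/6)·n^{3(1−α)} = (3³/6)·n^{1.5} → ∞; triangles are abundant w.h.p.

E[X] ≈ 631.736; in regime p = Θ(1/n^{1/2}) E[X] diverges (above the triangle threshold p ~ 1/n).


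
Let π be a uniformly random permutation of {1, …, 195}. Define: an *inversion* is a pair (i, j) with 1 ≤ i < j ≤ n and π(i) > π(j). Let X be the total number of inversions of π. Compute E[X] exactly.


Write X = Σ X_I over the C(195, 2) = 18915 pairs i < j, with X_I the indicator of one inversion.
There are 18915 indicators.
For each fixed pair i < j, the values π(i) and π(j) are two distinct elements of {1, …, 195} in uniformly random order; by symmetry P[π(i) > π(j)] = 1/2.
By linearity: E[X] = 18915 · (1/2) = C(195, 2) · (1/2) = 18915/2 = 18915/2 ≈ 9457.500.

E[X] = 18915/2 = 9457.500.


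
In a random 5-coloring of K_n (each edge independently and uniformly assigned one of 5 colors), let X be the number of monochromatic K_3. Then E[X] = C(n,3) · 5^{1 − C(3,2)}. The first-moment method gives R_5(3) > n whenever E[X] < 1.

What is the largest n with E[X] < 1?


We need C(n, 3) · 5^{1 − 3} < 1, i.e. C(n, 3) < 5^{3 − 1} = 25.
Check values of n near the boundary:
  n = 3: C(3, 3) = 1; 1 < 25? YES
  n = 4: C(4, 3) = 4; 4 < 25? YES
  n = 5: C(5, 3) = 10; 10 < 25? YES
  n = 6: C(6, 3) = 20; 20 < 25? YES
  n = 7: C(7, 3) = 35; 35 < 25? NO
  n = 8: C(8, 3) = 56; 56 < 25? NO
The largest n with C(n, 3) < 25 is n = 6 (where E[X] = 4/5 ≈ 0.8000000). Hence R_5(3) > 6, i.e. R_5(3) ≥ 7.

Largest n = 6; hence R_5(3) > 6.


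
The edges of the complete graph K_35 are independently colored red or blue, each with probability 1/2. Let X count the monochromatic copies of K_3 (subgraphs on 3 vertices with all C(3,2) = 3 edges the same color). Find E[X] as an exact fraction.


Let X = Σ_S X_S over the C(35, 3) = 6545 subsets S of size 3, where X_S = 1 if the K_3 on S is monochromatic.
For a fixed S, the K_3 on S has C(3, 2) = 3 edges. P[all 3 edges red] = (1/2)^3, and likewise for blue, so P[monochromatic] = 2·(1/2)^3 = 2^{1 − 3} = 1/4.
By linearity of expectation: E[X] = C(35, 3) · 2^{1 − 3} = 6545 · 1/4 = 6545/4.
Numerically: E[X] ≈ 1636.250000.

E[X] = C(35,3)·2^(1−C(3,2)) = 6545/4 ≈ 1636.250000.


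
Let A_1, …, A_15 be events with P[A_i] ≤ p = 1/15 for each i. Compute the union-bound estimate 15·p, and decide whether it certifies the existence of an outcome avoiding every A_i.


Union bound: P[∪_{i=1}^{15} A_i] ≤ Σ_i P[A_i] ≤ 15·p = 15·(1/15) = 1.
Numerically: 1 ≈ 1.000.
Is 1 < 1? NO.
Since the bound 1 is ≥ 1, the union bound is uninformative here; it does NOT by itself certify existence.

15·p = 1 ≈ 1.000; existence NOT certified by the union bound.


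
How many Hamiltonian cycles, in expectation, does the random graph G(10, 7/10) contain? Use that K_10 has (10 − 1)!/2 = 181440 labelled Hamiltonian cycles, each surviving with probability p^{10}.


K_10 has (10 − 1)!/2 = 181440 labelled Hamiltonian cycles.
For each such Hamiltonian cycle H, let X_H = 1 if all 10 edges of H are present in G. Then P[X_H = 1] = p^{10} = (7/10)^{10} = 282475249/10000000000.
By linearity of expectation: E[X] = Σ_H E[X_H] = 181440 · p^{10} = 181440 · 282475249/10000000000 = 160163466183/31250000.
Numerically: E[X] ≈ 5125.2.

E[X] = 181440 · (7/10)^{10} = 160163466183/31250000 ≈ 5125.2.


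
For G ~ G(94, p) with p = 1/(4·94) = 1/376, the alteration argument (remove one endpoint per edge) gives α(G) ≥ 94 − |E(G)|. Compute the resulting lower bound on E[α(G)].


E[|E(G)|] = C(94, 2)·p = 4371 · (1/376) = 93/8.
E[α(G)] ≥ n − E[|E(G)|] = 94 − 93/8 = 659/8.
Numerically: ≈ 82.37500.
(This is only a lower bound; the true E[α(G)] may be larger.)

E[α(G)] ≥ 659/8 ≈ 82.37500.


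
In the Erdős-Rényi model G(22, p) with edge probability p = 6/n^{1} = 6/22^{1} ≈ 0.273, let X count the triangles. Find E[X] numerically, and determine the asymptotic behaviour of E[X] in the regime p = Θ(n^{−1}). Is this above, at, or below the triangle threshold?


Number of potential triangles: C(22, 3) = 1540.
Each occurs with probability p³ ≈ (0.273)³ ≈ 2.02855e-02.
By linearity: E[X] = C(22, 3)·p³ ≈ 1540 · 2.02855e-02 ≈ 31.240.
Here α = 1, so p = 6/n is exactly at the triangle threshold p ~ 1/n. Asymptotically E[X] → c³/6 = 6³/6 = 36 ≈ 36.000, a bounded constant. In this regime the triangle count is asymptotically Poisson(c³/6).

E[X] ≈ 31.240; in regime p = Θ(1/n^{1}) E[X] stays bounded (at the triangle threshold p ~ 1/n).


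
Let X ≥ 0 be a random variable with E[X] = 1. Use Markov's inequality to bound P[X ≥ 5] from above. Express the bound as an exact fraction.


μ = E[X] = 1, a = 5.
Markov: P[X ≥ 5] ≤ μ/a = (1)/5 = 1/5.
Numerically: ≈ 0.200000.
(Since a = 5 > μ = 1.000000, the bound 1/5 is < 1 and informative.)

P[X ≥ 5] ≤ 1/5 ≈ 0.200000.


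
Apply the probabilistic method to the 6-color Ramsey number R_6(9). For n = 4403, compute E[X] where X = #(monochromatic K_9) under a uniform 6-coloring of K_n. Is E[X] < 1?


E[X] = C(4403, 9) · 6^{1 − 36} = 1699894433046281918452233150 · 6^{−35} = 1699894433046281918452233150/1719070799748422591028658176.
As a reduced fraction: E[X] = 283315738841046986408705525/286511799958070431838109696 ≈ 0.9888449.
Is E[X] < 1? YES.
Since E[X] < 1, there exists a 6-coloring of K_{4403} with no monochromatic K_9; hence R_6(9) > 4403.

E[X] = 283315738841046986408705525/286511799958070431838109696 ≈ 0.9888449; E[X] < 1, so R_6(9) > 4403.


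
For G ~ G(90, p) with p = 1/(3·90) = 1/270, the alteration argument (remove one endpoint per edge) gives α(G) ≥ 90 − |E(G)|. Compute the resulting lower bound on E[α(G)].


E[|E(G)|] = C(90, 2)·p = 4005 · (1/270) = 89/6.
E[α(G)] ≥ n − E[|E(G)|] = 90 − 89/6 = 451/6.
Numerically: ≈ 75.167.
(This is only a lower bound; the true E[α(G)] may be larger.)

E[α(G)] ≥ 451/6 ≈ 75.167.


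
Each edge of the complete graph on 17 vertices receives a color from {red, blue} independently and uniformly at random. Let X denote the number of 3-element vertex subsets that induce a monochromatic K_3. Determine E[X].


Let X = Σ_S X_S over the C(17, 3) = 680 subsets S of size 3, where X_S = 1 if the K_3 on S is monochromatic.
For a fixed S, the K_3 on S has C(3, 2) = 3 edges. P[all 3 edges red] = (1/2)^3, and likewise for blue, so P[monochromatic] = 2·(1/2)^3 = 2^{1 − 3} = 1/4.
By linearity of expectation: E[X] = C(17, 3) · 2^{1 − 3} = 680 · 1/4 = 170.
Numerically: E[X] ≈ 170.00000.

E[X] = C(17,3)·2^(1−C(3,2)) = 170 ≈ 170.00000.


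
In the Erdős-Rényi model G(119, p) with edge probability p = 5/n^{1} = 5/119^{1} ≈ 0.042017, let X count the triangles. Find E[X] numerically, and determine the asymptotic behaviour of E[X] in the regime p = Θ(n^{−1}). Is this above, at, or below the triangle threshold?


Number of potential triangles: C(119, 3) = 273819.
Each occurs with probability p³ ≈ (0.042017)³ ≈ 7.4176977e-05.
By linearity: E[X] = C(119, 3)·p³ ≈ 273819 · 7.4176977e-05 ≈ 20.31107.
Here α = 1, so p = 5/n is exactly at the triangle threshold p ~ 1/n. Asymptotically E[X] → c³/6 = 5³/6 = 125/6 ≈ 20.83333, a bounded constant. In this regime the triangle count is asymptotically Poisson(c³/6).

E[X] ≈ 20.31107; in regime p = Θ(1/n^{1}) E[X] stays bounded (at the triangle threshold p ~ 1/n).


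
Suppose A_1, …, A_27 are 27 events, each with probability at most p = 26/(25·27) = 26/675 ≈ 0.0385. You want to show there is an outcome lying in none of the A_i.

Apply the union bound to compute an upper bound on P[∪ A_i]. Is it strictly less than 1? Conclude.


Union bound: P[∪_{i=1}^{27} A_i] ≤ Σ_i P[A_i] ≤ 27·p = 27·(26/675) = 26/25.
Numerically: 26/25 ≈ 1.0400.
Is 26/25 < 1? NO.
Since the bound 26/25 is ≥ 1, the union bound is uninformative here; it does NOT by itself certify existence.

27·p = 26/25 ≈ 1.0400; existence NOT certified by the union bound.


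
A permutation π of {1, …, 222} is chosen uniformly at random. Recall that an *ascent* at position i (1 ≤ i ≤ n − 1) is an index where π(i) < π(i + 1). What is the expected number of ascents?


Write X = Σ X_I over i = 1, …, 221, with X_I the indicator of one ascent.
There are 221 indicators.
For each fixed i, the pair (π(i), π(i+1)) is a uniformly random ordered pair of distinct values from {1, …, 222}; by symmetry P[π(i) < π(i+1)] = 1/2.
By linearity: E[X] = 221 · (1/2) = (222 − 1) · (1/2) = 221/2 ≈ 110.5000.

E[X] = 221/2 = 110.5000.


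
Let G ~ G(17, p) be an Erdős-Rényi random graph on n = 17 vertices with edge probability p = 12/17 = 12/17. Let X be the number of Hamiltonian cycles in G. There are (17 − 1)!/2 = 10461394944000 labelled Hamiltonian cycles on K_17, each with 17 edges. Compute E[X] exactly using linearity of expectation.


K_17 has (17 − 1)!/2 = 10461394944000 labelled Hamiltonian cycles.
For each such Hamiltonian cycle H, let X_H = 1 if all 17 edges of H are present in G. Then P[X_H = 1] = p^{17} = (12/17)^{17} = 2218611106740436992/827240261886336764177.
By linearity: E[X] = Σ_H E[X_H] = 10461394944000 · p^{17} = 10461394944000 · 2218611106740436992/827240261886336764177 = 23209767014756651868459368448000/827240261886336764177.
Numerically: E[X] ≈ 2.81e+10.

E[X] = 10461394944000 · (12/17)^{17} = 23209767014756651868459368448000/827240261886336764177 ≈ 2.81e+10.


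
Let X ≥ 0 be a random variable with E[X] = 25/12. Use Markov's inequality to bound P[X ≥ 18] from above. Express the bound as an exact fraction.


μ = E[X] = 25/12, a = 18.
Markov: P[X ≥ 18] ≤ μ/a = (25/12)/18 = 25/216.
Numerically: ≈ 0.11574.
(Since a = 18 > μ = 2.08333, the bound 25/216 is < 1 and informative.)

P[X ≥ 18] ≤ 25/216 ≈ 0.11574.


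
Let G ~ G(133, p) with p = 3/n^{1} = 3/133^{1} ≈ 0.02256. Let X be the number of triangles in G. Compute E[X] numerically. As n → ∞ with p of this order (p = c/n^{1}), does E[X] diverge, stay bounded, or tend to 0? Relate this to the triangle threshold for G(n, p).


Number of potential triangles: C(133, 3) = 383306.
Each occurs with probability p³ ≈ (0.02256)³ ≈ 1.147648e-05.
By linearity: E[X] = C(133, 3)·p³ ≈ 383306 · 1.147648e-05 ≈ 4.3990.
Here α = 1, so p = 3/n is exactly at the triangle threshold p ~ 1/n. Asymptotically E[X] → c³/6 = 3³/6 = 9/2 ≈ 4.5000, a bounded constant. In this regime the triangle count is asymptotically Poisson(c³/6).

E[X] ≈ 4.3990; in regime p = Θ(1/n^{1}) E[X] stays bounded (at the triangle threshold p ~ 1/n).


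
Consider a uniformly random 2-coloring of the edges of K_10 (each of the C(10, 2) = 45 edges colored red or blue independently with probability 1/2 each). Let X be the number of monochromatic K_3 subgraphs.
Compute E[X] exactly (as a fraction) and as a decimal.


Let X = Σ_S X_S over the C(10, 3) = 120 subsets S of size 3, where X_S = 1 if the K_3 on S is monochromatic.
For a fixed S, the K_3 on S has C(3, 2) = 3 edges. P[all 3 edges red] = (1/2)^3, and likewise for blue, so P[monochromatic] = 2·(1/2)^3 = 2^{1 − 3} = 1/4.
By linearity: E[X] = C(10, 3) · 2^{1 − 3} = 120 · 1/4 = 30.
Numerically: E[X] ≈ 30.00000.

E[X] = C(10,3)·2^(1−C(3,2)) = 30 ≈ 30.00000.


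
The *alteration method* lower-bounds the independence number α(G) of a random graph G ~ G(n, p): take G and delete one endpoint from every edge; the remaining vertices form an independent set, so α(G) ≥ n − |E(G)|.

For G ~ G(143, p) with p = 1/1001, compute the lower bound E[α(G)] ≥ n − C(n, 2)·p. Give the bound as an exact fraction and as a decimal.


E[|E(G)|] = C(143, 2)·p = 10153 · (1/1001) = 71/7.
E[α(G)] ≥ n − E[|E(G)|] = 143 − 71/7 = 930/7.
Numerically: ≈ 132.857.
(This is only a lower bound; the true E[α(G)] may be larger.)

E[α(G)] ≥ 930/7 ≈ 132.857.


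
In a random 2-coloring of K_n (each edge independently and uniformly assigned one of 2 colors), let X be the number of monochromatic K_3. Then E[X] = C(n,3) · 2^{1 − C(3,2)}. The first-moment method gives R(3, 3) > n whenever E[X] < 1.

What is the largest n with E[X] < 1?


We need C(n, 3) · 2^{1 − 3} < 1, i.e. C(n, 3) < 2^{3 − 1} = 4.
Check values of n near the boundary:
  n = 3: C(3, 3) = 1; 1 < 4? YES
  n = 4: C(4, 3) = 4; 4 < 4? NO
  n = 5: C(5, 3) = 10; 10 < 4? NO
The largest n with C(n, 3) < 4 is n = 3 (where E[X] = 1/4 ≈ 0.2500). Hence R(3, 3) > 3, i.e. R(3, 3) ≥ 4.

Largest n = 3; hence R(3, 3) > 3.


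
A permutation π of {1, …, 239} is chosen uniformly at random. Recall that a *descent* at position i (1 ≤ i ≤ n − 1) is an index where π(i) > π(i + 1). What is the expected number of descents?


Write X = Σ X_I over i = 1, …, 238, with X_I the indicator of one descent.
There are 238 indicators.
For each fixed i, the pair (π(i), π(i+1)) is a uniformly random ordered pair of distinct values from {1, …, 239}; by symmetry P[π(i) > π(i+1)] = 1/2.
By linearity: E[X] = 238 · (1/2) = (239 − 1) · (1/2) = 119 ≈ 119.000.

E[X] = 119 = 119.000.


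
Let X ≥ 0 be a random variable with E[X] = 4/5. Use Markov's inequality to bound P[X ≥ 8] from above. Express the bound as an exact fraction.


μ = E[X] = 4/5, a = 8.
Markov: P[X ≥ 8] ≤ μ/a = (4/5)/8 = 1/10.
Numerically: ≈ 0.100.
(Since a = 8 > μ = 0.800, the bound 1/10 is < 1 and informative.)

P[X ≥ 8] ≤ 1/10 ≈ 0.100.


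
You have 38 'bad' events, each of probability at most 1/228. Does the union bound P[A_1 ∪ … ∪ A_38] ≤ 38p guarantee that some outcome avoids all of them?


Union bound: P[∪_{i=1}^{38} A_i] ≤ Σ_i P[A_i] ≤ 38·p = 38·(1/228) = 1/6.
Numerically: 1/6 ≈ 0.1667.
Is 1/6 < 1? YES.
Since P[∪ A_i] ≤ 1/6 < 1, the complement has P[∩ A_i^c] ≥ 1 − 1/6 = 5/6 > 0, so some outcome avoids every A_i.

38·p = 1/6 ≈ 0.1667; existence CERTIFIED by the union bound.
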